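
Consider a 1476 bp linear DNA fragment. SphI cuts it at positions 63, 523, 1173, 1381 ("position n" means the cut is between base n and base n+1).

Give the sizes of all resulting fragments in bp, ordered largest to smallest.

Linear molecule, 4 cuts → 5 fragments:
  63 − 0 = 63 bp
  523 − 63 = 460 bp
  1173 − 523 = 650 bp
  1381 − 1173 = 208 bp
  1476 − 1381 = 95 bp
Sorted largest to smallest: 650, 460, 208, 95, 63 bp.

650, 460, 208, 95, 63 bp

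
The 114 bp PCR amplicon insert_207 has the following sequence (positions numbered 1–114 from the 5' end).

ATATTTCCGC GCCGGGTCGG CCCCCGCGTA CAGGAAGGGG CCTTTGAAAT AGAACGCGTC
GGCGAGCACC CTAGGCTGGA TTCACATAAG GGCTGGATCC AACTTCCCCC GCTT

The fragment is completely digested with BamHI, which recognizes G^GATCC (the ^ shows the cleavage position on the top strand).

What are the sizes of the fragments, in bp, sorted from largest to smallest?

The BamHI site (GGATCC) starts at position 95.
BamHI cuts after the first base of each site, so after position 95.
Linear molecule, 1 cut → 2 fragments:
  1–95 → 95 bp
  96–114 → 19 bp
Sorted largest to smallest: 95, 19 bp.

95, 19 bp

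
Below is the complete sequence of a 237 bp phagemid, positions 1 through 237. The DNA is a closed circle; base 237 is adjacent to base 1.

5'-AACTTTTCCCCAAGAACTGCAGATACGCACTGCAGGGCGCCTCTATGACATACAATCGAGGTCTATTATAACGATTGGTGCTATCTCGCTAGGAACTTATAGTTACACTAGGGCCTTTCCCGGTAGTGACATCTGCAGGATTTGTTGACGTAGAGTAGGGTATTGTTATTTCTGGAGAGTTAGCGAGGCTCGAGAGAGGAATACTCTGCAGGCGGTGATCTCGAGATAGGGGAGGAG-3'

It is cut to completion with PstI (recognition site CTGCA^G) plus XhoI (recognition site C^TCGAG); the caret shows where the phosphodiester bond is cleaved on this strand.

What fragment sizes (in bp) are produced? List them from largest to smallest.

PstI sites (CTGCAG) start at positions 17, 30, 133, 206.
PstI cuts after base 5 of each site (before the last base), so after positions 21, 34, 137, 210.
XhoI sites (CTCGAG) start at positions 189, 220.
XhoI cuts after the first base of each site, so after positions 189, 220.
Combined cut positions: 21, 34, 137, 189, 210, 220.
Circular molecule, 6 cuts → 6 fragments:
  22–34 → 13 bp
  35–137 → 103 bp
  138–189 → 52 bp
  190–210 → 21 bp
  211–220 → 10 bp
  221–237 then 1–21 → 17 + 21 = 38 bp
Sorted largest to smallest: 103, 52, 38, 21, 13, 10 bp.

103, 52, 38, 21, 13, 10 bp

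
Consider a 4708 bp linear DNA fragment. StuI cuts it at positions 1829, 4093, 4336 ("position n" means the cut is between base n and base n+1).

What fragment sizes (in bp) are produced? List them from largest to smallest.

2264, 1829, 372, 243 bp

Linear molecule, 3 cuts → 4 fragments:
  1829 − 0 = 1829 bp
  4093 − 1829 = 2264 bp
  4336 − 4093 = 243 bp
  4708 − 4336 = 372 bp
Sorted largest to smallest: 2264, 1829, 372, 243 bp.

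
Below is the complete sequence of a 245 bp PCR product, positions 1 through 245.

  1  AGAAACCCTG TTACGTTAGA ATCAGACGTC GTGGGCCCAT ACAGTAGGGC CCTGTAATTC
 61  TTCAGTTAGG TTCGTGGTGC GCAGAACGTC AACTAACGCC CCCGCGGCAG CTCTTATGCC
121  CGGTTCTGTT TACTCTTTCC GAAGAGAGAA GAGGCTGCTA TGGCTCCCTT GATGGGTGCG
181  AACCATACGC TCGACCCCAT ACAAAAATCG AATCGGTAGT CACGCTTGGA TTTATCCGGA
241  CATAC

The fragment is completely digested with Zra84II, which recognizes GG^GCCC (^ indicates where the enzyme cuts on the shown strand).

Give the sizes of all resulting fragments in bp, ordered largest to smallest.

Zra84II sites (GGGCCC) start at positions 33, 47.
Zra84II cuts after base 2 of each site, so after positions 34, 48.
Linear molecule, 2 cuts → 3 fragments:
  1–34 → 34 bp
  35–48 → 14 bp
  49–245 → 197 bp
Sorted largest to smallest: 197, 34, 14 bp.

197, 34, 14 bp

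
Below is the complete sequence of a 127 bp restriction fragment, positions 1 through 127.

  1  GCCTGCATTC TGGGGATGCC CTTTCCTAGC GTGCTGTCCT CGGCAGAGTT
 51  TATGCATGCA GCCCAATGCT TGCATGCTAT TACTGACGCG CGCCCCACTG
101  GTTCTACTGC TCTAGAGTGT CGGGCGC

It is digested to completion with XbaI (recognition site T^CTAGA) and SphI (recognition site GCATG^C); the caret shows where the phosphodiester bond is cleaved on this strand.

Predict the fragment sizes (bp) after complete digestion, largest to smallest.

58, 35, 18, 16 bp

The XbaI site (TCTAGA) starts at position 111.
XbaI cuts after the first base of each site, so after position 111.
SphI sites (GCATGC) start at positions 54, 72.
SphI cuts after base 5 of each site (before the last base), so after positions 58, 76.
Combined cut positions: 58, 76, 111.
Linear molecule, 3 cuts → 4 fragments:
  1–58 → 58 bp
  59–76 → 18 bp
  77–111 → 35 bp
  112–127 → 16 bp
Sorted largest to smallest: 58, 35, 18, 16 bp.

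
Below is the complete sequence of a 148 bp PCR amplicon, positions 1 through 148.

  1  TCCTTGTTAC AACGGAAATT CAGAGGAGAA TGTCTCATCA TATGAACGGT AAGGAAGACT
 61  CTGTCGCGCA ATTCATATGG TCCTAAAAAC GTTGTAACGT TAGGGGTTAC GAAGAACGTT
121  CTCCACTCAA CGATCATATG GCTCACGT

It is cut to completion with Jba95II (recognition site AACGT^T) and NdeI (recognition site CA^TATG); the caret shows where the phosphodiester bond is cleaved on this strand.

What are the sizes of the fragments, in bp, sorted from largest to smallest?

40, 35, 19, 17, 17, 12, 8 bp

Jba95II sites (AACGTT) start at positions 88, 96, 115.
Jba95II cuts after base 5 of each site (before the last base), so after positions 92, 100, 119.
NdeI sites (CATATG) start at positions 39, 74, 135.
NdeI cuts after base 2 of each site, so after positions 40, 75, 136.
Combined cut positions: 40, 75, 92, 100, 119, 136.
Linear molecule, 6 cuts → 7 fragments:
  1–40 → 40 bp
  41–75 → 35 bp
  76–92 → 17 bp
  93–100 → 8 bp
  101–119 → 19 bp
  120–136 → 17 bp
  137–148 → 12 bp
Sorted largest to smallest: 40, 35, 19, 17, 17, 12, 8 bp.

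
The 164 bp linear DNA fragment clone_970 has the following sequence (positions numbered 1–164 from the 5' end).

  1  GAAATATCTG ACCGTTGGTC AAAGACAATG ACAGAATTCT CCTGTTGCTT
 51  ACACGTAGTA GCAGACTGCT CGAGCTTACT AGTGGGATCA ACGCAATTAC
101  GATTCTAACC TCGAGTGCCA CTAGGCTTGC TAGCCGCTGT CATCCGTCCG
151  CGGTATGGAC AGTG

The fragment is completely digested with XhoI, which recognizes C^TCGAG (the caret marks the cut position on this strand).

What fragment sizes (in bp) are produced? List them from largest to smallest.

69, 54, 41 bp

XhoI sites (CTCGAG) start at positions 69, 110.
XhoI cuts after the first base of each site, so after positions 69, 110.
Linear molecule, 2 cuts → 3 fragments:
  1–69 → 69 bp
  70–110 → 41 bp
  111–164 → 54 bp
Sorted largest to smallest: 69, 54, 41 bp.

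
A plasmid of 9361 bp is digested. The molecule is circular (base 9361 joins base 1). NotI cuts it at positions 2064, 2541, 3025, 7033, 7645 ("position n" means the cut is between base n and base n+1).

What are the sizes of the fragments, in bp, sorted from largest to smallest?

Circular molecule, 5 cuts → 5 fragments:
  2541 − 2064 = 477 bp
  3025 − 2541 = 484 bp
  7033 − 3025 = 4008 bp
  7645 − 7033 = 612 bp
  wrap: 9361 − 7645 + 2064 = 3780 bp
Sorted largest to smallest: 4008, 3780, 612, 484, 477 bp.

4008, 3780, 612, 484, 477 bp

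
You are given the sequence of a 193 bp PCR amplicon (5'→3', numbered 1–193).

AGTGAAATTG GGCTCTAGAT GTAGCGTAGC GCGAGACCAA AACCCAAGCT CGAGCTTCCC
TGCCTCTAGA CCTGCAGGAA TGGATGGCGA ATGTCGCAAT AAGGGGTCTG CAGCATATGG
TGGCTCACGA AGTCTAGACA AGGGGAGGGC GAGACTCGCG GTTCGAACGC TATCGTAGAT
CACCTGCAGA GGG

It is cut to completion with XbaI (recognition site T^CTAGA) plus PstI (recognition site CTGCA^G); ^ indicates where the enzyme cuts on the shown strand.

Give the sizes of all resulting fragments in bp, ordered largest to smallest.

55, 51, 36, 21, 14, 11, 5 bp

XbaI sites (TCTAGA) start at positions 14, 65, 133.
XbaI cuts after the first base of each site, so after positions 14, 65, 133.
PstI sites (CTGCAG) start at positions 72, 108, 184.
PstI cuts after base 5 of each site (before the last base), so after positions 76, 112, 188.
Combined cut positions: 14, 65, 76, 112, 133, 188.
Linear molecule, 6 cuts → 7 fragments:
  1–14 → 14 bp
  15–65 → 51 bp
  66–76 → 11 bp
  77–112 → 36 bp
  113–133 → 21 bp
  134–188 → 55 bp
  189–193 → 5 bp
Sorted largest to smallest: 55, 51, 36, 21, 14, 11, 5 bp.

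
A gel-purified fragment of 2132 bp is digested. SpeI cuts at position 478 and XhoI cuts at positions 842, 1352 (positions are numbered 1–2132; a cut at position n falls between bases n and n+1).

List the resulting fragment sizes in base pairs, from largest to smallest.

780, 510, 478, 364 bp

Combined cut positions (sorted): 478, 842, 1352.
Linear molecule, 3 cuts → 4 fragments:
  478 − 0 = 478 bp
  842 − 478 = 364 bp
  1352 − 842 = 510 bp
  2132 − 1352 = 780 bp
Sorted largest to smallest: 780, 510, 478, 364 bp.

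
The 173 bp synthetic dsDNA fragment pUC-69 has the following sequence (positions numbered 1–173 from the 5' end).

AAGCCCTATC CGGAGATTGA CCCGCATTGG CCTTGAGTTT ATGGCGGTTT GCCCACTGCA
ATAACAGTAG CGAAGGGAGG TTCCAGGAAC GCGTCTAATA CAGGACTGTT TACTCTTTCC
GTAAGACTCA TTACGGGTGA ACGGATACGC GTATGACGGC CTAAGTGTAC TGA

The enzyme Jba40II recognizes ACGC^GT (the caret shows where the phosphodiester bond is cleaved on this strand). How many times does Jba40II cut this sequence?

ACGCGT occurs starting at positions 89, 147.
Jba40II cuts at 2 sites.

2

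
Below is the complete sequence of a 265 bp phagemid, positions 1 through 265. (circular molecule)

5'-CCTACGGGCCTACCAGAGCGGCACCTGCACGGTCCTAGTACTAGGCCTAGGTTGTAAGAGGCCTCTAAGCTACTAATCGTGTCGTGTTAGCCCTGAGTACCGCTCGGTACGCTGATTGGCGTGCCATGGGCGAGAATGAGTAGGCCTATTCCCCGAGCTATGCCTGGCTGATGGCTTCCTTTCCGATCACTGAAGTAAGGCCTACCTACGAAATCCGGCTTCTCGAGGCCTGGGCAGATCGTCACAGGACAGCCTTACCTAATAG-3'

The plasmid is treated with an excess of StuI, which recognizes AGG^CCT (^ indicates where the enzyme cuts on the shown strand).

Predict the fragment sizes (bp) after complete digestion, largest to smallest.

StuI sites (AGGCCT) start at positions 43, 59, 142, 198, 226.
StuI cuts after base 3 of each site, so after positions 45, 61, 144, 200, 228.
Circular molecule, 5 cuts → 5 fragments:
  46–61 → 16 bp
  62–144 → 83 bp
  145–200 → 56 bp
  201–228 → 28 bp
  229–265 then 1–45 → 37 + 45 = 82 bp
Sorted largest to smallest: 83, 82, 56, 28, 16 bp.

83, 82, 56, 28, 16 bp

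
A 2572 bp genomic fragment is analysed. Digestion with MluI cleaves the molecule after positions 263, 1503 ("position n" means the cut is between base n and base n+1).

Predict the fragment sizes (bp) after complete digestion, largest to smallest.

Linear molecule, 2 cuts → 3 fragments:
  263 − 0 = 263 bp
  1503 − 263 = 1240 bp
  2572 − 1503 = 1069 bp
Sorted largest to smallest: 1240, 1069, 263 bp.

1240, 1069, 263 bp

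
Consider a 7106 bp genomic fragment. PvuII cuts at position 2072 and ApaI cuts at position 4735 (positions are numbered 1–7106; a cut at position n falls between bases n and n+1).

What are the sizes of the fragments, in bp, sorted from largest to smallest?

Combined cut positions (sorted): 2072, 4735.
Linear molecule, 2 cuts → 3 fragments:
  2072 − 0 = 2072 bp
  4735 − 2072 = 2663 bp
  7106 − 4735 = 2371 bp
Sorted largest to smallest: 2663, 2371, 2072 bp.

2663, 2371, 2072 bp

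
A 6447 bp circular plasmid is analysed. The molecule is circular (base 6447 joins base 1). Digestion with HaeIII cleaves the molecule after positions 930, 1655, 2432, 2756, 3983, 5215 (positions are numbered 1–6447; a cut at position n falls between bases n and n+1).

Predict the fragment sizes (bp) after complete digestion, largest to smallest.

2162, 1232, 1227, 777, 725, 324 bp

Circular molecule, 6 cuts → 6 fragments:
  1655 − 930 = 725 bp
  2432 − 1655 = 777 bp
  2756 − 2432 = 324 bp
  3983 − 2756 = 1227 bp
  5215 − 3983 = 1232 bp
  wrap: 6447 − 5215 + 930 = 2162 bp
Sorted largest to smallest: 2162, 1232, 1227, 777, 725, 324 bp.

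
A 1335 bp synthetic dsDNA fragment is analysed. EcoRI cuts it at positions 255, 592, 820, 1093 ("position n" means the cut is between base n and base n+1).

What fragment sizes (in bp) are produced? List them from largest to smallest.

Linear molecule, 4 cuts → 5 fragments:
  255 − 0 = 255 bp
  592 − 255 = 337 bp
  820 − 592 = 228 bp
  1093 − 820 = 273 bp
  1335 − 1093 = 242 bp
Sorted largest to smallest: 337, 273, 255, 242, 228 bp.

337, 273, 255, 242, 228 bp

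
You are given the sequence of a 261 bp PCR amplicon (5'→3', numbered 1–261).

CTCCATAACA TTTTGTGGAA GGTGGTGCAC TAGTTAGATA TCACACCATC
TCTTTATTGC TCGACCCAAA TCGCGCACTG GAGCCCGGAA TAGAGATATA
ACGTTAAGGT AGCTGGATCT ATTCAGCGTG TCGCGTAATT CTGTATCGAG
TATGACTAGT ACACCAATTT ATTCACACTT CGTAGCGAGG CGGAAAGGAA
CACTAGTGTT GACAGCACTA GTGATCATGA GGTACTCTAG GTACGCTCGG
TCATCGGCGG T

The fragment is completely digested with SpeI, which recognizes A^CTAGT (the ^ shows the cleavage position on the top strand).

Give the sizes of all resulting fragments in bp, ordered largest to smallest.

SpeI sites (ACTAGT) start at positions 29, 155, 202, 217.
SpeI cuts after the first base of each site, so after positions 29, 155, 202, 217.
Linear molecule, 4 cuts → 5 fragments:
  1–29 → 29 bp
  30–155 → 126 bp
  156–202 → 47 bp
  203–217 → 15 bp
  218–261 → 44 bp
Sorted largest to smallest: 126, 47, 44, 29, 15 bp.

126, 47, 44, 29, 15 bp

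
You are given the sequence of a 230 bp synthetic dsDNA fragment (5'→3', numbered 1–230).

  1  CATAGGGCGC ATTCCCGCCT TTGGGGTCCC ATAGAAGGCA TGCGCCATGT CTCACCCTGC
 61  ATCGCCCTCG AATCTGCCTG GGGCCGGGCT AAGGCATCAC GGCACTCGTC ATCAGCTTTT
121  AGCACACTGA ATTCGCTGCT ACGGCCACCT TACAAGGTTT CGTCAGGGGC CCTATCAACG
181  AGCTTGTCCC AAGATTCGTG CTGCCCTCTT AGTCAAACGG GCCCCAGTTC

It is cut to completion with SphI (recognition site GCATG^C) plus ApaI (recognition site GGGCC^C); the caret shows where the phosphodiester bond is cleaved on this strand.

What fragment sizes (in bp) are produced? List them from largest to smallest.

129, 52, 42, 7 bp

The SphI site (GCATGC) starts at position 38.
SphI cuts after base 5 of each site (before the last base), so after position 42.
ApaI sites (GGGCCC) start at positions 167, 219.
ApaI cuts after base 5 of each site (before the last base), so after positions 171, 223.
Combined cut positions: 42, 171, 223.
Linear molecule, 3 cuts → 4 fragments:
  1–42 → 42 bp
  43–171 → 129 bp
  172–223 → 52 bp
  224–230 → 7 bp
Sorted largest to smallest: 129, 52, 42, 7 bp.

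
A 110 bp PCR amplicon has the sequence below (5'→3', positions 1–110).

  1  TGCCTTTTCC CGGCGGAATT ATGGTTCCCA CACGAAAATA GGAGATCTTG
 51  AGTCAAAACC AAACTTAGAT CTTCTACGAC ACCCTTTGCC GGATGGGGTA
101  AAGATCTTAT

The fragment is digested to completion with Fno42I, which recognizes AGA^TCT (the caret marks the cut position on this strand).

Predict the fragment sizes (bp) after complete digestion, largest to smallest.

Fno42I sites (AGATCT) start at positions 43, 67, 102.
Fno42I cuts after base 3 of each site, so after positions 45, 69, 104.
Linear molecule, 3 cuts → 4 fragments:
  1–45 → 45 bp
  46–69 → 24 bp
  70–104 → 35 bp
  105–110 → 6 bp
Sorted largest to smallest: 45, 35, 24, 6 bp.

45, 35, 24, 6 bp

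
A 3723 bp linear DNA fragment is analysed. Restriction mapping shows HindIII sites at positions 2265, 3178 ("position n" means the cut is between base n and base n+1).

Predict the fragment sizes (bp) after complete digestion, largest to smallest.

Linear molecule, 2 cuts → 3 fragments:
  2265 − 0 = 2265 bp
  3178 − 2265 = 913 bp
  3723 − 3178 = 545 bp
Sorted largest to smallest: 2265, 913, 545 bp.

2265, 913, 545 bp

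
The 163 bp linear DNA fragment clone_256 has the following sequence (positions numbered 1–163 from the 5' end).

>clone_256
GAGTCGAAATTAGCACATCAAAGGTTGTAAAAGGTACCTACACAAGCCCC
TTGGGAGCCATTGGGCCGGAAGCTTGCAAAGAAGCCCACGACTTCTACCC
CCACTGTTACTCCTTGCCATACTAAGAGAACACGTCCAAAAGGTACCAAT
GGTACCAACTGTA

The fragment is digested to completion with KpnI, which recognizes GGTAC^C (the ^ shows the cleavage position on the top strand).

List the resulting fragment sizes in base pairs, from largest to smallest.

109, 37, 9, 8 bp

KpnI sites (GGTACC) start at positions 33, 142, 151.
KpnI cuts after base 5 of each site (before the last base), so after positions 37, 146, 155.
Linear molecule, 3 cuts → 4 fragments:
  1–37 → 37 bp
  38–146 → 109 bp
  147–155 → 9 bp
  156–163 → 8 bp
Sorted largest to smallest: 109, 37, 9, 8 bp.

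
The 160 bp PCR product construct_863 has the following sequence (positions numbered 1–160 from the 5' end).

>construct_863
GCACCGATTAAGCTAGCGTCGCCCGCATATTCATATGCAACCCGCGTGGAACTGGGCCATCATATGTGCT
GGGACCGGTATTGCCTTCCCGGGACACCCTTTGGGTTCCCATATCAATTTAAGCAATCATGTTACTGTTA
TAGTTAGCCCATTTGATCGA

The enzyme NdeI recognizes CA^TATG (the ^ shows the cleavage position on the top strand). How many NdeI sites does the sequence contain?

2

CATATG occurs starting at positions 32, 61.
NdeI cuts at 2 sites.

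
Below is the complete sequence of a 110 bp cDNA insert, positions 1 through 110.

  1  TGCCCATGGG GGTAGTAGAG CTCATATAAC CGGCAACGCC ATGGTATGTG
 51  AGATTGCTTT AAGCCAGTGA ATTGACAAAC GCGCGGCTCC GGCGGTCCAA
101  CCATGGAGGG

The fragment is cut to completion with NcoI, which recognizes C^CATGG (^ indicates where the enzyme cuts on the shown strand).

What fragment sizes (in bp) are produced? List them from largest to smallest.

NcoI sites (CCATGG) start at positions 4, 39, 101.
NcoI cuts after the first base of each site, so after positions 4, 39, 101.
Linear molecule, 3 cuts → 4 fragments:
  1–4 → 4 bp
  5–39 → 35 bp
  40–101 → 62 bp
  102–110 → 9 bp
Sorted largest to smallest: 62, 35, 9, 4 bp.

62, 35, 9, 4 bp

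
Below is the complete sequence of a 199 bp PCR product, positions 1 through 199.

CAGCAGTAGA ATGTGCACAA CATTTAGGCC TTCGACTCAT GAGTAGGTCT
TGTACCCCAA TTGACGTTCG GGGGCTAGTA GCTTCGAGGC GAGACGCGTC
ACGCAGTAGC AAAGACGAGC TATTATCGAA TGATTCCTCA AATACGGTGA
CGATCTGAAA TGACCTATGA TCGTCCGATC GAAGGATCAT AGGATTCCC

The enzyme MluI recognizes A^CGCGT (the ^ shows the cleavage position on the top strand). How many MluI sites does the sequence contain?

1

ACGCGT occurs starting at position 94.
MluI cuts at 1 site.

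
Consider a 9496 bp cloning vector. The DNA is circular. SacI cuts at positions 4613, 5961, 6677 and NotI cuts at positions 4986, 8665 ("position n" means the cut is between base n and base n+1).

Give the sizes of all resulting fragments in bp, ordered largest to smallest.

5444, 1988, 975, 716, 373 bp

Combined cut positions (sorted): 4613, 4986, 5961, 6677, 8665.
Circular molecule, 5 cuts → 5 fragments:
  4986 − 4613 = 373 bp
  5961 − 4986 = 975 bp
  6677 − 5961 = 716 bp
  8665 − 6677 = 1988 bp
  wrap: 9496 − 8665 + 4613 = 5444 bp
Sorted largest to smallest: 5444, 1988, 975, 716, 373 bp.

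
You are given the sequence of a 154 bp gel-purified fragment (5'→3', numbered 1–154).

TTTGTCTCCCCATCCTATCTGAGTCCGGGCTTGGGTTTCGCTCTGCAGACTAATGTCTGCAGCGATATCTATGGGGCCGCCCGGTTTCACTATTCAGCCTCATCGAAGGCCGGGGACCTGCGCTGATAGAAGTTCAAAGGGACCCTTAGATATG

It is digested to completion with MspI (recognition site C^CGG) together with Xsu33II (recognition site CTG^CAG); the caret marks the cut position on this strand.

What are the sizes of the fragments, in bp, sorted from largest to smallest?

MspI sites (CCGG) start at positions 25, 81, 110.
MspI cuts after the first base of each site, so after positions 25, 81, 110.
Xsu33II sites (CTGCAG) start at positions 43, 57.
Xsu33II cuts after base 3 of each site, so after positions 45, 59.
Combined cut positions: 25, 45, 59, 81, 110.
Linear molecule, 5 cuts → 6 fragments:
  1–25 → 25 bp
  26–45 → 20 bp
  46–59 → 14 bp
  60–81 → 22 bp
  82–110 → 29 bp
  111–154 → 44 bp
Sorted largest to smallest: 44, 29, 25, 22, 20, 14 bp.

44, 29, 25, 22, 20, 14 bp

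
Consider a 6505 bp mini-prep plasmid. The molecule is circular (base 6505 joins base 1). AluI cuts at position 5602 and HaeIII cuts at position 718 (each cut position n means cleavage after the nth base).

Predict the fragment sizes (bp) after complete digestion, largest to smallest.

Combined cut positions (sorted): 718, 5602.
Circular molecule, 2 cuts → 2 fragments:
  5602 − 718 = 4884 bp
  wrap: 6505 − 5602 + 718 = 1621 bp
Sorted largest to smallest: 4884, 1621 bp.

4884, 1621 bp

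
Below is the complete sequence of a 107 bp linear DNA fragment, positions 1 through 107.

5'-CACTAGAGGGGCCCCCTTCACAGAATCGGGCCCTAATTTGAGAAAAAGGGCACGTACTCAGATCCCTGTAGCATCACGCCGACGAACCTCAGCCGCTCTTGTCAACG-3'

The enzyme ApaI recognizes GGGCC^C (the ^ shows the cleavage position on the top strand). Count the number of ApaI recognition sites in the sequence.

2

GGGCCC occurs starting at positions 9, 28.
ApaI cuts at 2 sites.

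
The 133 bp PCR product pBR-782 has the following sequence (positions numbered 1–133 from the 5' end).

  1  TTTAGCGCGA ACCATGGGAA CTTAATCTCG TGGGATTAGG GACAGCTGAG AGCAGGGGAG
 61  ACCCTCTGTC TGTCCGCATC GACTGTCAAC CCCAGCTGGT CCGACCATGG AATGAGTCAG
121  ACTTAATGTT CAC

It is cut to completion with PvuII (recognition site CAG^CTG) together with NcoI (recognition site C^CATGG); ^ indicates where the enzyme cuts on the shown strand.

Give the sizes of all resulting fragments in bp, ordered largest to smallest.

PvuII sites (CAGCTG) start at positions 43, 93.
PvuII cuts after base 3 of each site, so after positions 45, 95.
NcoI sites (CCATGG) start at positions 12, 105.
NcoI cuts after the first base of each site, so after positions 12, 105.
Combined cut positions: 12, 45, 95, 105.
Linear molecule, 4 cuts → 5 fragments:
  1–12 → 12 bp
  13–45 → 33 bp
  46–95 → 50 bp
  96–105 → 10 bp
  106–133 → 28 bp
Sorted largest to smallest: 50, 33, 28, 12, 10 bp.

50, 33, 28, 12, 10 bp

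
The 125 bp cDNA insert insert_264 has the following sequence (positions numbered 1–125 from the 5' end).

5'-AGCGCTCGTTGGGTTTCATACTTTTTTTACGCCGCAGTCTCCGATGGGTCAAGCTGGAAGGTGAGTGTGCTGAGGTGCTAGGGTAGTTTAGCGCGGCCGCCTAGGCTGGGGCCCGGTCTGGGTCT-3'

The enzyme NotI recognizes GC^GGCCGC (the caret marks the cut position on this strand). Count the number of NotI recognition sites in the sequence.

GCGGCCGC occurs starting at position 93.
NotI cuts at 1 site.

1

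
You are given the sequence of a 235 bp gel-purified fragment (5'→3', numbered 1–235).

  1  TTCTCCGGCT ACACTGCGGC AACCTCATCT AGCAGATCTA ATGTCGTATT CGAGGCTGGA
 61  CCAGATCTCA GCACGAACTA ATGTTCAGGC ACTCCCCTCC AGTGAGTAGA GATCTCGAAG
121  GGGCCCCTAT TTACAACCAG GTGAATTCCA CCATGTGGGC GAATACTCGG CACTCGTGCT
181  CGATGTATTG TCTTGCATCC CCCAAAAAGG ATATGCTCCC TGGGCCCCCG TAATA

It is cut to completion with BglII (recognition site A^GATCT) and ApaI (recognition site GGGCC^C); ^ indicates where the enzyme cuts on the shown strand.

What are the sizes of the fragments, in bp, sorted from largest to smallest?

101, 47, 34, 29, 15, 9 bp

BglII sites (AGATCT) start at positions 34, 63, 110.
BglII cuts after the first base of each site, so after positions 34, 63, 110.
ApaI sites (GGGCCC) start at positions 121, 222.
ApaI cuts after base 5 of each site (before the last base), so after positions 125, 226.
Combined cut positions: 34, 63, 110, 125, 226.
Linear molecule, 5 cuts → 6 fragments:
  1–34 → 34 bp
  35–63 → 29 bp
  64–110 → 47 bp
  111–125 → 15 bp
  126–226 → 101 bp
  227–235 → 9 bp
Sorted largest to smallest: 101, 47, 34, 29, 15, 9 bp.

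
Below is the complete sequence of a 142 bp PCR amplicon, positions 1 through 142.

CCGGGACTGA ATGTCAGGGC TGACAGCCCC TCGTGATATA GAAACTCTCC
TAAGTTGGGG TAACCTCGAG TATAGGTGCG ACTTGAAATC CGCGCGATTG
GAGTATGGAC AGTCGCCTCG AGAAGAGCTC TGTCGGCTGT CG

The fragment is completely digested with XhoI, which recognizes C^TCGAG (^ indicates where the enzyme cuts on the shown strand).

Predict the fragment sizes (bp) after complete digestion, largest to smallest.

65, 52, 25 bp

XhoI sites (CTCGAG) start at positions 65, 117.
XhoI cuts after the first base of each site, so after positions 65, 117.
Linear molecule, 2 cuts → 3 fragments:
  1–65 → 65 bp
  66–117 → 52 bp
  118–142 → 25 bp
Sorted largest to smallest: 65, 52, 25 bp.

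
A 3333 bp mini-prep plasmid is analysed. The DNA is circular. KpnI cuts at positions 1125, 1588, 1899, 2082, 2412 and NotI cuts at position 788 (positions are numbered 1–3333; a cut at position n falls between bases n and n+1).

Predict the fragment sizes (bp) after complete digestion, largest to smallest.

Combined cut positions (sorted): 788, 1125, 1588, 1899, 2082, 2412.
Circular molecule, 6 cuts → 6 fragments:
  1125 − 788 = 337 bp
  1588 − 1125 = 463 bp
  1899 − 1588 = 311 bp
  2082 − 1899 = 183 bp
  2412 − 2082 = 330 bp
  wrap: 3333 − 2412 + 788 = 1709 bp
Sorted largest to smallest: 1709, 463, 337, 330, 311, 183 bp.

1709, 463, 337, 330, 311, 183 bp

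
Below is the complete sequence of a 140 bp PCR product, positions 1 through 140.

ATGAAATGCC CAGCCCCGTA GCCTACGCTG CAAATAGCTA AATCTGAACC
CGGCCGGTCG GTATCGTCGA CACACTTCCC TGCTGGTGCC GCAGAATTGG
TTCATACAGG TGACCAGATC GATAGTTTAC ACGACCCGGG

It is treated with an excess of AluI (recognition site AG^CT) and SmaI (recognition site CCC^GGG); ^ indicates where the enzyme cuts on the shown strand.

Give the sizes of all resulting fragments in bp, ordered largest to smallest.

The AluI site (AGCT) starts at position 36.
AluI cuts after base 2 of each site, so after position 37.
The SmaI site (CCCGGG) starts at position 135.
SmaI cuts after base 3 of each site, so after position 137.
Combined cut positions: 37, 137.
Linear molecule, 2 cuts → 3 fragments:
  1–37 → 37 bp
  38–137 → 100 bp
  138–140 → 3 bp
Sorted largest to smallest: 100, 37, 3 bp.

100, 37, 3 bp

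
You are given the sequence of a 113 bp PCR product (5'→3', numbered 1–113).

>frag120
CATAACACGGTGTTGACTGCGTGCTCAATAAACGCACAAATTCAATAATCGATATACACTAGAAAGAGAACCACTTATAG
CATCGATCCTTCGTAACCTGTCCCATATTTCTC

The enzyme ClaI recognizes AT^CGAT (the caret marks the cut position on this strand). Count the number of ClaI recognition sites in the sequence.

ATCGAT occurs starting at positions 48, 82.
ClaI cuts at 2 sites.

2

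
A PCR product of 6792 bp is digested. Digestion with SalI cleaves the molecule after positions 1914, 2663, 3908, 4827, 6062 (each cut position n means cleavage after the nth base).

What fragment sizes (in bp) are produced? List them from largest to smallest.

Linear molecule, 5 cuts → 6 fragments:
  1914 − 0 = 1914 bp
  2663 − 1914 = 749 bp
  3908 − 2663 = 1245 bp
  4827 − 3908 = 919 bp
  6062 − 4827 = 1235 bp
  6792 − 6062 = 730 bp
Sorted largest to smallest: 1914, 1245, 1235, 919, 749, 730 bp.

1914, 1245, 1235, 919, 749, 730 bp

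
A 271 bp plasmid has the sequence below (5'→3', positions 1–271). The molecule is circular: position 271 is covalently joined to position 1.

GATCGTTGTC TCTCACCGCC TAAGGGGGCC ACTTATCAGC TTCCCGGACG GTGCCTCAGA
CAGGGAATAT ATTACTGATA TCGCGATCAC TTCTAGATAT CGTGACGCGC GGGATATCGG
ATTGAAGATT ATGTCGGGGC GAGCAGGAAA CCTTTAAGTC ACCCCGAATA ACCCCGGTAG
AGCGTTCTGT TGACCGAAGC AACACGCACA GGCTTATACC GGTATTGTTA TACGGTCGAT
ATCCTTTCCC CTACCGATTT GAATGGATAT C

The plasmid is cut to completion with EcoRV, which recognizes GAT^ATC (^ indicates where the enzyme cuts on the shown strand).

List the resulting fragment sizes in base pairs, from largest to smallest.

125, 82, 28, 19, 17 bp

EcoRV sites (GATATC) start at positions 77, 96, 113, 238, 266.
EcoRV cuts after base 3 of each site, so after positions 79, 98, 115, 240, 268.
Circular molecule, 5 cuts → 5 fragments:
  80–98 → 19 bp
  99–115 → 17 bp
  116–240 → 125 bp
  241–268 → 28 bp
  269–271 then 1–79 → 3 + 79 = 82 bp
Sorted largest to smallest: 125, 82, 28, 19, 17 bp.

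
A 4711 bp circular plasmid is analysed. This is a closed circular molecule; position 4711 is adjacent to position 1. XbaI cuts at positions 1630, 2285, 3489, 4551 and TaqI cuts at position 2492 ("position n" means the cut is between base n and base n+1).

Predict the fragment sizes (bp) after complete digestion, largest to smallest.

1790, 1062, 997, 655, 207 bp

Combined cut positions (sorted): 1630, 2285, 2492, 3489, 4551.
Circular molecule, 5 cuts → 5 fragments:
  2285 − 1630 = 655 bp
  2492 − 2285 = 207 bp
  3489 − 2492 = 997 bp
  4551 − 3489 = 1062 bp
  wrap: 4711 − 4551 + 1630 = 1790 bp
Sorted largest to smallest: 1790, 1062, 997, 655, 207 bp.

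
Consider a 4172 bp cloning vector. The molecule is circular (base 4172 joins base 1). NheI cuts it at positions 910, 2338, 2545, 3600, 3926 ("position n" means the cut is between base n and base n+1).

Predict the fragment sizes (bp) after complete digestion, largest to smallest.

Circular molecule, 5 cuts → 5 fragments:
  2338 − 910 = 1428 bp
  2545 − 2338 = 207 bp
  3600 − 2545 = 1055 bp
  3926 − 3600 = 326 bp
  wrap: 4172 − 3926 + 910 = 1156 bp
Sorted largest to smallest: 1428, 1156, 1055, 326, 207 bp.

1428, 1156, 1055, 326, 207 bp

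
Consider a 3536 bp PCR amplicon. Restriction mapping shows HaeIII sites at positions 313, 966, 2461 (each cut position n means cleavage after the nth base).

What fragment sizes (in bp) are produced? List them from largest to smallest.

Linear molecule, 3 cuts → 4 fragments:
  313 − 0 = 313 bp
  966 − 313 = 653 bp
  2461 − 966 = 1495 bp
  3536 − 2461 = 1075 bp
Sorted largest to smallest: 1495, 1075, 653, 313 bp.

1495, 1075, 653, 313 bp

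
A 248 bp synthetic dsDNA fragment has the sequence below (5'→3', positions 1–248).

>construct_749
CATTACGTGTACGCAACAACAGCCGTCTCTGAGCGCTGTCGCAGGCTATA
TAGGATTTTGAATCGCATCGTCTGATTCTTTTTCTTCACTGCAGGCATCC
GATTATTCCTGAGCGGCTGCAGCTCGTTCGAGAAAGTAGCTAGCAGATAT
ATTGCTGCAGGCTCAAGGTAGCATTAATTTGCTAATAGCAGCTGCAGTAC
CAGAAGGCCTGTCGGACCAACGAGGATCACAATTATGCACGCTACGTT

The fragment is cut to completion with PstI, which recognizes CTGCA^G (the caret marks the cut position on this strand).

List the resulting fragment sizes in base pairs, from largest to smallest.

PstI sites (CTGCAG) start at positions 89, 117, 155, 192.
PstI cuts after base 5 of each site (before the last base), so after positions 93, 121, 159, 196.
Linear molecule, 4 cuts → 5 fragments:
  1–93 → 93 bp
  94–121 → 28 bp
  122–159 → 38 bp
  160–196 → 37 bp
  197–248 → 52 bp
Sorted largest to smallest: 93, 52, 38, 37, 28 bp.

93, 52, 38, 37, 28 bp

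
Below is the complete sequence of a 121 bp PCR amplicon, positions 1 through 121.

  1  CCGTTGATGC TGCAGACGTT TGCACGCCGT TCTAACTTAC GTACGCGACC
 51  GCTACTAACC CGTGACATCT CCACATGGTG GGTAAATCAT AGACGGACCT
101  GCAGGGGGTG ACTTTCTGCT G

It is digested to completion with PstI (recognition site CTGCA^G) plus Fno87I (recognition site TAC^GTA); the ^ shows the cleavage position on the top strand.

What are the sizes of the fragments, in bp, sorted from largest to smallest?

PstI sites (CTGCAG) start at positions 10, 99.
PstI cuts after base 5 of each site (before the last base), so after positions 14, 103.
The Fno87I site (TACGTA) starts at position 38.
Fno87I cuts after base 3 of each site, so after position 40.
Combined cut positions: 14, 40, 103.
Linear molecule, 3 cuts → 4 fragments:
  1–14 → 14 bp
  15–40 → 26 bp
  41–103 → 63 bp
  104–121 → 18 bp
Sorted largest to smallest: 63, 26, 18, 14 bp.

63, 26, 18, 14 bp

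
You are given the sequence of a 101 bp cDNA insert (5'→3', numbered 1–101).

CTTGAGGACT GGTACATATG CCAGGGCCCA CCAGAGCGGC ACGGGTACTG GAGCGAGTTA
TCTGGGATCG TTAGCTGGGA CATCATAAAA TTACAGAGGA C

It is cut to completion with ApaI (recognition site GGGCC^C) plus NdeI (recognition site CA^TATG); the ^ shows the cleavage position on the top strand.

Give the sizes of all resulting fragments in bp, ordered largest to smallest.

The ApaI site (GGGCCC) starts at position 24.
ApaI cuts after base 5 of each site (before the last base), so after position 28.
The NdeI site (CATATG) starts at position 15.
NdeI cuts after base 2 of each site, so after position 16.
Combined cut positions: 16, 28.
Linear molecule, 2 cuts → 3 fragments:
  1–16 → 16 bp
  17–28 → 12 bp
  29–101 → 73 bp
Sorted largest to smallest: 73, 16, 12 bp.

73, 16, 12 bp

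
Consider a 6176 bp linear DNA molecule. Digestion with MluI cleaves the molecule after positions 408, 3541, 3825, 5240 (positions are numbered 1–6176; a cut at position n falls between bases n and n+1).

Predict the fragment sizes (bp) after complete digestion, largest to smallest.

Linear molecule, 4 cuts → 5 fragments:
  408 − 0 = 408 bp
  3541 − 408 = 3133 bp
  3825 − 3541 = 284 bp
  5240 − 3825 = 1415 bp
  6176 − 5240 = 936 bp
Sorted largest to smallest: 3133, 1415, 936, 408, 284 bp.

3133, 1415, 936, 408, 284 bp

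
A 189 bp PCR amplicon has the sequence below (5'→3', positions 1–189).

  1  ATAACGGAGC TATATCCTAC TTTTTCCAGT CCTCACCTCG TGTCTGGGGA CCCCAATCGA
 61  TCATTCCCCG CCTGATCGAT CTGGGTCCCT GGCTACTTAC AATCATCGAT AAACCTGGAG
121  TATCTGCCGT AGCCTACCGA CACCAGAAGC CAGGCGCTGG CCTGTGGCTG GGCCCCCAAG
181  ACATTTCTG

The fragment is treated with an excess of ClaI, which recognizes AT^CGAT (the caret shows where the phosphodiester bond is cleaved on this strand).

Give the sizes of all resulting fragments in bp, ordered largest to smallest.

ClaI sites (ATCGAT) start at positions 56, 75, 105.
ClaI cuts after base 2 of each site, so after positions 57, 76, 106.
Linear molecule, 3 cuts → 4 fragments:
  1–57 → 57 bp
  58–76 → 19 bp
  77–106 → 30 bp
  107–189 → 83 bp
Sorted largest to smallest: 83, 57, 30, 19 bp.

83, 57, 30, 19 bp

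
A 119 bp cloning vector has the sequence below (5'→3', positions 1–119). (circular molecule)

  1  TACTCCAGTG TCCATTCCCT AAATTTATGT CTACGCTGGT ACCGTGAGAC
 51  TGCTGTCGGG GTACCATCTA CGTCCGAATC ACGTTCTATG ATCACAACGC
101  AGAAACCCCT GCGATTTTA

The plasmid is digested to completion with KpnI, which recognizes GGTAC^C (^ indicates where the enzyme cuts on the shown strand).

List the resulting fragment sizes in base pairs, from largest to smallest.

97, 22 bp

KpnI sites (GGTACC) start at positions 38, 60.
KpnI cuts after base 5 of each site (before the last base), so after positions 42, 64.
Circular molecule, 2 cuts → 2 fragments:
  43–64 → 22 bp
  65–119 then 1–42 → 55 + 42 = 97 bp
Sorted largest to smallest: 97, 22 bp.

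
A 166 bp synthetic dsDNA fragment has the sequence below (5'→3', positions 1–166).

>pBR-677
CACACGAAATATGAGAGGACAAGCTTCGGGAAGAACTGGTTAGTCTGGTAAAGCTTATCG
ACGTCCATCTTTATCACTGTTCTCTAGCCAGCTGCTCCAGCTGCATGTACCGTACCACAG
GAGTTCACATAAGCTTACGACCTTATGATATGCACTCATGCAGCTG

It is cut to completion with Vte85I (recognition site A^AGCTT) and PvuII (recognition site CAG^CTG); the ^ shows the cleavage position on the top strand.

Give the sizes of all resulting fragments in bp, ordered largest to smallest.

40, 32, 31, 30, 21, 9, 3 bp

Vte85I sites (AAGCTT) start at positions 21, 51, 131.
Vte85I cuts after the first base of each site, so after positions 21, 51, 131.
PvuII sites (CAGCTG) start at positions 89, 98, 161.
PvuII cuts after base 3 of each site, so after positions 91, 100, 163.
Combined cut positions: 21, 51, 91, 100, 131, 163.
Linear molecule, 6 cuts → 7 fragments:
  1–21 → 21 bp
  22–51 → 30 bp
  52–91 → 40 bp
  92–100 → 9 bp
  101–131 → 31 bp
  132–163 → 32 bp
  164–166 → 3 bp
Sorted largest to smallest: 40, 32, 31, 30, 21, 9, 3 bp.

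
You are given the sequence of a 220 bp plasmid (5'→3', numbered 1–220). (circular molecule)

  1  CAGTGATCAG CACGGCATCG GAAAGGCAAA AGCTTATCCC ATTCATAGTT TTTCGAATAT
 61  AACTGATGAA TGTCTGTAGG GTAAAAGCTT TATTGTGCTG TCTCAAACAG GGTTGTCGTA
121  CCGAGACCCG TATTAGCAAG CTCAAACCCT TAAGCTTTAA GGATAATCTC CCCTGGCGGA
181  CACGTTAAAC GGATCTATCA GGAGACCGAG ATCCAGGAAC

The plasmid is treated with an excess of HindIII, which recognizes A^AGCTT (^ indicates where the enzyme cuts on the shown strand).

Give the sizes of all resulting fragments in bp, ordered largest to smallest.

98, 67, 55 bp

HindIII sites (AAGCTT) start at positions 30, 85, 152.
HindIII cuts after the first base of each site, so after positions 30, 85, 152.
Circular molecule, 3 cuts → 3 fragments:
  31–85 → 55 bp
  86–152 → 67 bp
  153–220 then 1–30 → 68 + 30 = 98 bp
Sorted largest to smallest: 98, 67, 55 bp.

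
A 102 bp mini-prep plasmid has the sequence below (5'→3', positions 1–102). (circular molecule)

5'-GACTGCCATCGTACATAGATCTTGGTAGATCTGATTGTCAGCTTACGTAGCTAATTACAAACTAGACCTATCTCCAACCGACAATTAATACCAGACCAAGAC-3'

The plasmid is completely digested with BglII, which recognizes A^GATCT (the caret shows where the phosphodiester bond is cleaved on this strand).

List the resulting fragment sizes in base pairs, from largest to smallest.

92, 10 bp

BglII sites (AGATCT) start at positions 17, 27.
BglII cuts after the first base of each site, so after positions 17, 27.
Circular molecule, 2 cuts → 2 fragments:
  18–27 → 10 bp
  28–102 then 1–17 → 75 + 17 = 92 bp
Sorted largest to smallest: 92, 10 bp.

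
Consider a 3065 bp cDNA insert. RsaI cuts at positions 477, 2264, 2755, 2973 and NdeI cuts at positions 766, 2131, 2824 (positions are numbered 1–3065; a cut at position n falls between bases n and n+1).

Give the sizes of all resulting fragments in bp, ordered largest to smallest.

1365, 491, 477, 289, 149, 133, 92, 69 bp

Combined cut positions (sorted): 477, 766, 2131, 2264, 2755, 2824, 2973.
Linear molecule, 7 cuts → 8 fragments:
  477 − 0 = 477 bp
  766 − 477 = 289 bp
  2131 − 766 = 1365 bp
  2264 − 2131 = 133 bp
  2755 − 2264 = 491 bp
  2824 − 2755 = 69 bp
  2973 − 2824 = 149 bp
  3065 − 2973 = 92 bp
Sorted largest to smallest: 1365, 491, 477, 289, 149, 133, 92, 69 bp.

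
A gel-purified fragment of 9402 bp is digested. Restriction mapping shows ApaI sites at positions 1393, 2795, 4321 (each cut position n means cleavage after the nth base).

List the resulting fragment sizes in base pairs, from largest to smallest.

Linear molecule, 3 cuts → 4 fragments:
  1393 − 0 = 1393 bp
  2795 − 1393 = 1402 bp
  4321 − 2795 = 1526 bp
  9402 − 4321 = 5081 bp
Sorted largest to smallest: 5081, 1526, 1402, 1393 bp.

5081, 1526, 1402, 1393 bp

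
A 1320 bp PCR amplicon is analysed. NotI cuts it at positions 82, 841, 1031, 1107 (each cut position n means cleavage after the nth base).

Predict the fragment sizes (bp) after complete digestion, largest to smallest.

759, 213, 190, 82, 76 bp

Linear molecule, 4 cuts → 5 fragments:
  82 − 0 = 82 bp
  841 − 82 = 759 bp
  1031 − 841 = 190 bp
  1107 − 1031 = 76 bp
  1320 − 1107 = 213 bp
Sorted largest to smallest: 759, 213, 190, 82, 76 bp.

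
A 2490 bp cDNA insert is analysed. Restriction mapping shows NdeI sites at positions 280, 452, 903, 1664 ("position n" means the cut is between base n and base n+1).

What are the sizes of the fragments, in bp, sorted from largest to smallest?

826, 761, 451, 280, 172 bp

Linear molecule, 4 cuts → 5 fragments:
  280 − 0 = 280 bp
  452 − 280 = 172 bp
  903 − 452 = 451 bp
  1664 − 903 = 761 bp
  2490 − 1664 = 826 bp
Sorted largest to smallest: 826, 761, 451, 280, 172 bp.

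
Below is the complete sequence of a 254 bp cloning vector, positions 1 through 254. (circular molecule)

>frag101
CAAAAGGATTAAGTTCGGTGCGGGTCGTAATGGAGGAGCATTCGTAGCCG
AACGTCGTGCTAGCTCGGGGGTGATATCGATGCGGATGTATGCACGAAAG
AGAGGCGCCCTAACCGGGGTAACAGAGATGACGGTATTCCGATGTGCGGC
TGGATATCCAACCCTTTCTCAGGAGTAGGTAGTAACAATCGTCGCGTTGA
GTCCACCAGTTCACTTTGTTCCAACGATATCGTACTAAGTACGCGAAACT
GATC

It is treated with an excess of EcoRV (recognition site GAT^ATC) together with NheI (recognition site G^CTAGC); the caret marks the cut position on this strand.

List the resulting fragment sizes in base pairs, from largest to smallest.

EcoRV sites (GATATC) start at positions 73, 153, 226.
EcoRV cuts after base 3 of each site, so after positions 75, 155, 228.
The NheI site (GCTAGC) starts at position 59.
NheI cuts after the first base of each site, so after position 59.
Combined cut positions: 59, 75, 155, 228.
Circular molecule, 4 cuts → 4 fragments:
  60–75 → 16 bp
  76–155 → 80 bp
  156–228 → 73 bp
  229–254 then 1–59 → 26 + 59 = 85 bp
Sorted largest to smallest: 85, 80, 73, 16 bp.

85, 80, 73, 16 bp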